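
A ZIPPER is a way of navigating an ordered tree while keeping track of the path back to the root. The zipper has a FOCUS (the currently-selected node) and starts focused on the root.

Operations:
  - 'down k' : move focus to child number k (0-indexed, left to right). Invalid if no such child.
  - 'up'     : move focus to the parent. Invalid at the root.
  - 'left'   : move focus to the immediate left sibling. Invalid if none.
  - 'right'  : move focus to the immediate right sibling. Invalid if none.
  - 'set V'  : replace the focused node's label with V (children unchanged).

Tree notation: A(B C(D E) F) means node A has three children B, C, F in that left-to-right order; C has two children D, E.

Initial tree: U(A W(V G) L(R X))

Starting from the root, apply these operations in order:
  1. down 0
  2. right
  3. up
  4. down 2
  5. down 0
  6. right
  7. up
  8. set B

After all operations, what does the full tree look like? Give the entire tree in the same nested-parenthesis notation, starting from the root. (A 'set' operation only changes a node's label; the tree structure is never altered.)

Step 1 (down 0): focus=A path=0 depth=1 children=[] left=[] right=['W', 'L'] parent=U
Step 2 (right): focus=W path=1 depth=1 children=['V', 'G'] left=['A'] right=['L'] parent=U
Step 3 (up): focus=U path=root depth=0 children=['A', 'W', 'L'] (at root)
Step 4 (down 2): focus=L path=2 depth=1 children=['R', 'X'] left=['A', 'W'] right=[] parent=U
Step 5 (down 0): focus=R path=2/0 depth=2 children=[] left=[] right=['X'] parent=L
Step 6 (right): focus=X path=2/1 depth=2 children=[] left=['R'] right=[] parent=L
Step 7 (up): focus=L path=2 depth=1 children=['R', 'X'] left=['A', 'W'] right=[] parent=U
Step 8 (set B): focus=B path=2 depth=1 children=['R', 'X'] left=['A', 'W'] right=[] parent=U

Answer: U(A W(V G) B(R X))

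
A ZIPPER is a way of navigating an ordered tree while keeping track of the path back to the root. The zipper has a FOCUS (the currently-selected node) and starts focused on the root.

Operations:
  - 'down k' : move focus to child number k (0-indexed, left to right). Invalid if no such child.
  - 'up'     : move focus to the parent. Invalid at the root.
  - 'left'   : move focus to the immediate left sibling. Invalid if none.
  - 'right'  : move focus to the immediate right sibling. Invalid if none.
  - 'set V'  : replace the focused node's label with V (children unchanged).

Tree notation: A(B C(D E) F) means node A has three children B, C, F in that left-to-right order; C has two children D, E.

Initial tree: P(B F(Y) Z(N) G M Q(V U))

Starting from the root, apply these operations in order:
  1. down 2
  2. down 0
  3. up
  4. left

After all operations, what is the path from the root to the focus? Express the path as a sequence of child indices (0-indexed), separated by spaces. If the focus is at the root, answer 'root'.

Answer: 1

Derivation:
Step 1 (down 2): focus=Z path=2 depth=1 children=['N'] left=['B', 'F'] right=['G', 'M', 'Q'] parent=P
Step 2 (down 0): focus=N path=2/0 depth=2 children=[] left=[] right=[] parent=Z
Step 3 (up): focus=Z path=2 depth=1 children=['N'] left=['B', 'F'] right=['G', 'M', 'Q'] parent=P
Step 4 (left): focus=F path=1 depth=1 children=['Y'] left=['B'] right=['Z', 'G', 'M', 'Q'] parent=P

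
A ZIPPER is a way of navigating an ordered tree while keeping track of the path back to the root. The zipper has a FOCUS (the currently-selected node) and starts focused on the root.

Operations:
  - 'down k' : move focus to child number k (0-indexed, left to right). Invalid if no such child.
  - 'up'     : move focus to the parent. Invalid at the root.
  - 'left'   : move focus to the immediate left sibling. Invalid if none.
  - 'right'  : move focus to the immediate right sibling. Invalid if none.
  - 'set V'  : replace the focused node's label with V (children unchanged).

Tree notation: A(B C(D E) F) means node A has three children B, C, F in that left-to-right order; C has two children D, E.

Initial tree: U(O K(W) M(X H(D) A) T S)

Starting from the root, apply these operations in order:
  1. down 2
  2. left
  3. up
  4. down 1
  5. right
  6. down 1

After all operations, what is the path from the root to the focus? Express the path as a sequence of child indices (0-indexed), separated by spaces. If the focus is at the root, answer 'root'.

Step 1 (down 2): focus=M path=2 depth=1 children=['X', 'H', 'A'] left=['O', 'K'] right=['T', 'S'] parent=U
Step 2 (left): focus=K path=1 depth=1 children=['W'] left=['O'] right=['M', 'T', 'S'] parent=U
Step 3 (up): focus=U path=root depth=0 children=['O', 'K', 'M', 'T', 'S'] (at root)
Step 4 (down 1): focus=K path=1 depth=1 children=['W'] left=['O'] right=['M', 'T', 'S'] parent=U
Step 5 (right): focus=M path=2 depth=1 children=['X', 'H', 'A'] left=['O', 'K'] right=['T', 'S'] parent=U
Step 6 (down 1): focus=H path=2/1 depth=2 children=['D'] left=['X'] right=['A'] parent=M

Answer: 2 1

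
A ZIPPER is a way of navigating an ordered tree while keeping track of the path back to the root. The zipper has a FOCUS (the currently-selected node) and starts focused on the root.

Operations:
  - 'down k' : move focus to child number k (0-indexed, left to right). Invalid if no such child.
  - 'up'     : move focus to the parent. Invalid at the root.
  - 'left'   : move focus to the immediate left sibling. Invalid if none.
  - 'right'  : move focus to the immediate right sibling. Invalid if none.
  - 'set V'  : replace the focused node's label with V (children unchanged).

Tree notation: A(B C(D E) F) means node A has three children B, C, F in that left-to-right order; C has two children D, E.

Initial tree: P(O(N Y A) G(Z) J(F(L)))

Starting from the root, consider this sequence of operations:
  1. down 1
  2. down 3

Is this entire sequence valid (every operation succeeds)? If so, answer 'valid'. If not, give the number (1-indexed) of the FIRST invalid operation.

Step 1 (down 1): focus=G path=1 depth=1 children=['Z'] left=['O'] right=['J'] parent=P
Step 2 (down 3): INVALID

Answer: 2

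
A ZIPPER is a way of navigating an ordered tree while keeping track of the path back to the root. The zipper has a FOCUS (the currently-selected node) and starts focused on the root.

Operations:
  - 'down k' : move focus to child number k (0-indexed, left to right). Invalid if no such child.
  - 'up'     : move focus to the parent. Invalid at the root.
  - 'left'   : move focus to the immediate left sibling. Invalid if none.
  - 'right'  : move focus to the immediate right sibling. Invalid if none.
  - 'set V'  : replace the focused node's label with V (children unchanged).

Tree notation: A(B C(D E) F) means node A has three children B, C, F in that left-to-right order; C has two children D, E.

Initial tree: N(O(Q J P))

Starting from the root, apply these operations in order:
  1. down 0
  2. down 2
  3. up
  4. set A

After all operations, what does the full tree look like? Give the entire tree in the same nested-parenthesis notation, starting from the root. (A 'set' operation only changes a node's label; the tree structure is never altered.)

Step 1 (down 0): focus=O path=0 depth=1 children=['Q', 'J', 'P'] left=[] right=[] parent=N
Step 2 (down 2): focus=P path=0/2 depth=2 children=[] left=['Q', 'J'] right=[] parent=O
Step 3 (up): focus=O path=0 depth=1 children=['Q', 'J', 'P'] left=[] right=[] parent=N
Step 4 (set A): focus=A path=0 depth=1 children=['Q', 'J', 'P'] left=[] right=[] parent=N

Answer: N(A(Q J P))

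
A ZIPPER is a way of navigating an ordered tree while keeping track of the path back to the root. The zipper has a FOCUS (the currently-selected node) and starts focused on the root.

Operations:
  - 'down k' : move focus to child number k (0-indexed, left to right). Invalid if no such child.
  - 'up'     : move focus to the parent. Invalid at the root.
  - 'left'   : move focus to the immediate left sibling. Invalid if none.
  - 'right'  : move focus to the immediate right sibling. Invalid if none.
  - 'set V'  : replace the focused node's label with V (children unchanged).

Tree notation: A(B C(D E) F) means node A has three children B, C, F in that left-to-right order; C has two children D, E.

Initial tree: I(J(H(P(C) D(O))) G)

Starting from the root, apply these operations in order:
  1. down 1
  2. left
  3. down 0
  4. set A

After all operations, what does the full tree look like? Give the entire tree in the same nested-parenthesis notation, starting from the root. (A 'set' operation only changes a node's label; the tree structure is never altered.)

Step 1 (down 1): focus=G path=1 depth=1 children=[] left=['J'] right=[] parent=I
Step 2 (left): focus=J path=0 depth=1 children=['H'] left=[] right=['G'] parent=I
Step 3 (down 0): focus=H path=0/0 depth=2 children=['P', 'D'] left=[] right=[] parent=J
Step 4 (set A): focus=A path=0/0 depth=2 children=['P', 'D'] left=[] right=[] parent=J

Answer: I(J(A(P(C) D(O))) G)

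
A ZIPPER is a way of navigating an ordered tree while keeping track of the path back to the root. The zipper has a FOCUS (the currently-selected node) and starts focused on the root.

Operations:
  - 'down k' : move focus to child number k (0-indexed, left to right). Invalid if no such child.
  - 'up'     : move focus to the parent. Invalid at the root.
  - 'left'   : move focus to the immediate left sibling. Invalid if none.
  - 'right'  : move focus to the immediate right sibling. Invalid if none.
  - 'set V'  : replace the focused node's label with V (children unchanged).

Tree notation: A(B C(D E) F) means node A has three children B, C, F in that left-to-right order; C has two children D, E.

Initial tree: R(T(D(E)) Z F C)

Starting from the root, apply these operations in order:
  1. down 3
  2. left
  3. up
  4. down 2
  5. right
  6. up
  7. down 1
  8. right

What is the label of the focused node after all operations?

Answer: F

Derivation:
Step 1 (down 3): focus=C path=3 depth=1 children=[] left=['T', 'Z', 'F'] right=[] parent=R
Step 2 (left): focus=F path=2 depth=1 children=[] left=['T', 'Z'] right=['C'] parent=R
Step 3 (up): focus=R path=root depth=0 children=['T', 'Z', 'F', 'C'] (at root)
Step 4 (down 2): focus=F path=2 depth=1 children=[] left=['T', 'Z'] right=['C'] parent=R
Step 5 (right): focus=C path=3 depth=1 children=[] left=['T', 'Z', 'F'] right=[] parent=R
Step 6 (up): focus=R path=root depth=0 children=['T', 'Z', 'F', 'C'] (at root)
Step 7 (down 1): focus=Z path=1 depth=1 children=[] left=['T'] right=['F', 'C'] parent=R
Step 8 (right): focus=F path=2 depth=1 children=[] left=['T', 'Z'] right=['C'] parent=R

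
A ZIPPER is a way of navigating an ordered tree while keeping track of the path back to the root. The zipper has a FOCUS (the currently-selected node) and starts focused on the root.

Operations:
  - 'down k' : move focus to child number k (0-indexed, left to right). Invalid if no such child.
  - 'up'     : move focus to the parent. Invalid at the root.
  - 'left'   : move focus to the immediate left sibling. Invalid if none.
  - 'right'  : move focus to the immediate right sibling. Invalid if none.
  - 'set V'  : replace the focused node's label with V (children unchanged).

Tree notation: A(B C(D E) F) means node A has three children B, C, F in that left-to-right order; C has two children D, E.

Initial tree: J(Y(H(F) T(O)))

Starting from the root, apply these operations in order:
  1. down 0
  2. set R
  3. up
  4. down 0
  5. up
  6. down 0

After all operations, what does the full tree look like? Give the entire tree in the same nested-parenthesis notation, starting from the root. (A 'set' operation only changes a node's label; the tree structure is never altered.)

Step 1 (down 0): focus=Y path=0 depth=1 children=['H', 'T'] left=[] right=[] parent=J
Step 2 (set R): focus=R path=0 depth=1 children=['H', 'T'] left=[] right=[] parent=J
Step 3 (up): focus=J path=root depth=0 children=['R'] (at root)
Step 4 (down 0): focus=R path=0 depth=1 children=['H', 'T'] left=[] right=[] parent=J
Step 5 (up): focus=J path=root depth=0 children=['R'] (at root)
Step 6 (down 0): focus=R path=0 depth=1 children=['H', 'T'] left=[] right=[] parent=J

Answer: J(R(H(F) T(O)))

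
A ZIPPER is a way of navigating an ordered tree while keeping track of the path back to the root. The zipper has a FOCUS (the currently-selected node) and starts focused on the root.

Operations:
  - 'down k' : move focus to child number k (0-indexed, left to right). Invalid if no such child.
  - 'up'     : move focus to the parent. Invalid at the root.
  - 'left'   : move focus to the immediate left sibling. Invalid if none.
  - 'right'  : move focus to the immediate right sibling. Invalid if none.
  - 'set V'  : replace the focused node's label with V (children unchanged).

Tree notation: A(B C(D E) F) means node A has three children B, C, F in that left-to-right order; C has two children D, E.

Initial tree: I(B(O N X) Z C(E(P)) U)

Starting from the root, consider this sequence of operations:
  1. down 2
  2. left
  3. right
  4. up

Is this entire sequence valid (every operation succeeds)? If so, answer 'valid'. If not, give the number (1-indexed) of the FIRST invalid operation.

Answer: valid

Derivation:
Step 1 (down 2): focus=C path=2 depth=1 children=['E'] left=['B', 'Z'] right=['U'] parent=I
Step 2 (left): focus=Z path=1 depth=1 children=[] left=['B'] right=['C', 'U'] parent=I
Step 3 (right): focus=C path=2 depth=1 children=['E'] left=['B', 'Z'] right=['U'] parent=I
Step 4 (up): focus=I path=root depth=0 children=['B', 'Z', 'C', 'U'] (at root)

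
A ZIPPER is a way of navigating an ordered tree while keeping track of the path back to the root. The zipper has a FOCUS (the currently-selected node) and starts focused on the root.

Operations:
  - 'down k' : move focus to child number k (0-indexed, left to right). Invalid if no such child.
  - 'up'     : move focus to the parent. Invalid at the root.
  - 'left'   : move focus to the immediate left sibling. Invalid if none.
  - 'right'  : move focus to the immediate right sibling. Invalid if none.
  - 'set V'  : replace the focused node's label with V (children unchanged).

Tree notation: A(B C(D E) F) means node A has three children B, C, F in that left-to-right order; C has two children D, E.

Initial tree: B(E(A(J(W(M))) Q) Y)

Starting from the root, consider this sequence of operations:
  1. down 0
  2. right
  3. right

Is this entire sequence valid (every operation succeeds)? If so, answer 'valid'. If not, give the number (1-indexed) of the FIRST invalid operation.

Answer: 3

Derivation:
Step 1 (down 0): focus=E path=0 depth=1 children=['A', 'Q'] left=[] right=['Y'] parent=B
Step 2 (right): focus=Y path=1 depth=1 children=[] left=['E'] right=[] parent=B
Step 3 (right): INVALID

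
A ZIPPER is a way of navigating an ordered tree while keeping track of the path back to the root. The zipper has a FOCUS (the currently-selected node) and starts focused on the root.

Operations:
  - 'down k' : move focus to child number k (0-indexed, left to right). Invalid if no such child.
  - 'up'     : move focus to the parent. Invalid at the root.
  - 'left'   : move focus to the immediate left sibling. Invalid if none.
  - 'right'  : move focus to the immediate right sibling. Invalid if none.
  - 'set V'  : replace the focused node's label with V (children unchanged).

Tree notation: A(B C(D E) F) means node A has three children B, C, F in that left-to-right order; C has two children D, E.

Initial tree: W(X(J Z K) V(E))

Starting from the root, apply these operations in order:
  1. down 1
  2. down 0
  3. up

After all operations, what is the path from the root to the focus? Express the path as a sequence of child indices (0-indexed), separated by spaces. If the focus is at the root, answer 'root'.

Answer: 1

Derivation:
Step 1 (down 1): focus=V path=1 depth=1 children=['E'] left=['X'] right=[] parent=W
Step 2 (down 0): focus=E path=1/0 depth=2 children=[] left=[] right=[] parent=V
Step 3 (up): focus=V path=1 depth=1 children=['E'] left=['X'] right=[] parent=W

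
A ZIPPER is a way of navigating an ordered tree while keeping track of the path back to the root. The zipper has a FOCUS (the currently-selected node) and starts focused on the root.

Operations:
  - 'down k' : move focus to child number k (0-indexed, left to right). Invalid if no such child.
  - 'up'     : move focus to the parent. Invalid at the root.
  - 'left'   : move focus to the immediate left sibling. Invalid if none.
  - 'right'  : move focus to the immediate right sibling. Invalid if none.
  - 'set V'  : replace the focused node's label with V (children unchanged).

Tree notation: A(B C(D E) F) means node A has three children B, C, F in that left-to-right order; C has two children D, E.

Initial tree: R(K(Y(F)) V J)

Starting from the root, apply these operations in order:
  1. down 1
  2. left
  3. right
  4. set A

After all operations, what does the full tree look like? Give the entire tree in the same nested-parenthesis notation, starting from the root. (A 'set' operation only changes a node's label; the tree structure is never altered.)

Step 1 (down 1): focus=V path=1 depth=1 children=[] left=['K'] right=['J'] parent=R
Step 2 (left): focus=K path=0 depth=1 children=['Y'] left=[] right=['V', 'J'] parent=R
Step 3 (right): focus=V path=1 depth=1 children=[] left=['K'] right=['J'] parent=R
Step 4 (set A): focus=A path=1 depth=1 children=[] left=['K'] right=['J'] parent=R

Answer: R(K(Y(F)) A J)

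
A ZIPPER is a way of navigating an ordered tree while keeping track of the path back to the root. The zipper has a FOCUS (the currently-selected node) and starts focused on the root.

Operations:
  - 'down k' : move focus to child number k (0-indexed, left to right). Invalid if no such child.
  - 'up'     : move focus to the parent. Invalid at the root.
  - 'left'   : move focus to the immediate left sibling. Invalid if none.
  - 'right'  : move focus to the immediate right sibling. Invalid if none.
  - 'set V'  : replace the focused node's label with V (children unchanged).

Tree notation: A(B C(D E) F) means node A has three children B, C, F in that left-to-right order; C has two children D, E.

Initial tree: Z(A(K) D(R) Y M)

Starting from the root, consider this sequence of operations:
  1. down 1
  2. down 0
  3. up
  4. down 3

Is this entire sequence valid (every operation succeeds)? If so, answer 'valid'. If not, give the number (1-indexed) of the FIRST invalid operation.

Step 1 (down 1): focus=D path=1 depth=1 children=['R'] left=['A'] right=['Y', 'M'] parent=Z
Step 2 (down 0): focus=R path=1/0 depth=2 children=[] left=[] right=[] parent=D
Step 3 (up): focus=D path=1 depth=1 children=['R'] left=['A'] right=['Y', 'M'] parent=Z
Step 4 (down 3): INVALID

Answer: 4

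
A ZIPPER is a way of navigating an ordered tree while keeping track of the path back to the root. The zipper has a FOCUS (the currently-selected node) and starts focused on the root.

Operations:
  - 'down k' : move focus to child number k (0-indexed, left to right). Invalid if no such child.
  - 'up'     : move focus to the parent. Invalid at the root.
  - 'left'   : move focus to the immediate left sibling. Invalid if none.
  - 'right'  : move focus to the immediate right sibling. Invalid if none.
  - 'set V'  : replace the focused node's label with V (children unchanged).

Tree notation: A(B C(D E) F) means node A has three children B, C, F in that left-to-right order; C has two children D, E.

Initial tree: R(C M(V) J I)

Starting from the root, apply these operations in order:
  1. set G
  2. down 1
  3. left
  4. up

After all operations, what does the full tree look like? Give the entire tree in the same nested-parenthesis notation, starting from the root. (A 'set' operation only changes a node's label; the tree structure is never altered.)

Answer: G(C M(V) J I)

Derivation:
Step 1 (set G): focus=G path=root depth=0 children=['C', 'M', 'J', 'I'] (at root)
Step 2 (down 1): focus=M path=1 depth=1 children=['V'] left=['C'] right=['J', 'I'] parent=G
Step 3 (left): focus=C path=0 depth=1 children=[] left=[] right=['M', 'J', 'I'] parent=G
Step 4 (up): focus=G path=root depth=0 children=['C', 'M', 'J', 'I'] (at root)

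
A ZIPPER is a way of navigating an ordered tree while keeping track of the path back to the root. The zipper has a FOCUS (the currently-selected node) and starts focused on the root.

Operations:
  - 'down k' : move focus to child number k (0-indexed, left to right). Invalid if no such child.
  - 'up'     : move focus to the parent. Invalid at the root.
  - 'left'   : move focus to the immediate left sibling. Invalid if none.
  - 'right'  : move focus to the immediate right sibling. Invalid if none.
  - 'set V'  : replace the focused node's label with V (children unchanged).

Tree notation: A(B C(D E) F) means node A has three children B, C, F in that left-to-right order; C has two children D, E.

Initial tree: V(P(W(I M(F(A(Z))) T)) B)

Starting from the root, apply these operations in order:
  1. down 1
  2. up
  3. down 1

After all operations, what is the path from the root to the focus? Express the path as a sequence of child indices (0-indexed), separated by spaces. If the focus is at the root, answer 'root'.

Answer: 1

Derivation:
Step 1 (down 1): focus=B path=1 depth=1 children=[] left=['P'] right=[] parent=V
Step 2 (up): focus=V path=root depth=0 children=['P', 'B'] (at root)
Step 3 (down 1): focus=B path=1 depth=1 children=[] left=['P'] right=[] parent=V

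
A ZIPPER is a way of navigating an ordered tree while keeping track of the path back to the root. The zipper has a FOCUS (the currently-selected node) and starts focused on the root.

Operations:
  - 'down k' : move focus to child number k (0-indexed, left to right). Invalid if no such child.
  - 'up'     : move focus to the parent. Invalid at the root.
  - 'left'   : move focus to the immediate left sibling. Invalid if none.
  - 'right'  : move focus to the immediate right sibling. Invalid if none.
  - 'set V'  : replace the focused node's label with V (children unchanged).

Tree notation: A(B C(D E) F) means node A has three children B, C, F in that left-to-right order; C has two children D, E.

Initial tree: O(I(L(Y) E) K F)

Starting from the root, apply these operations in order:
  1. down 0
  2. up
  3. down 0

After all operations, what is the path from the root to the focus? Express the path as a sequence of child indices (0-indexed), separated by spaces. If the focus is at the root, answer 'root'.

Answer: 0

Derivation:
Step 1 (down 0): focus=I path=0 depth=1 children=['L', 'E'] left=[] right=['K', 'F'] parent=O
Step 2 (up): focus=O path=root depth=0 children=['I', 'K', 'F'] (at root)
Step 3 (down 0): focus=I path=0 depth=1 children=['L', 'E'] left=[] right=['K', 'F'] parent=O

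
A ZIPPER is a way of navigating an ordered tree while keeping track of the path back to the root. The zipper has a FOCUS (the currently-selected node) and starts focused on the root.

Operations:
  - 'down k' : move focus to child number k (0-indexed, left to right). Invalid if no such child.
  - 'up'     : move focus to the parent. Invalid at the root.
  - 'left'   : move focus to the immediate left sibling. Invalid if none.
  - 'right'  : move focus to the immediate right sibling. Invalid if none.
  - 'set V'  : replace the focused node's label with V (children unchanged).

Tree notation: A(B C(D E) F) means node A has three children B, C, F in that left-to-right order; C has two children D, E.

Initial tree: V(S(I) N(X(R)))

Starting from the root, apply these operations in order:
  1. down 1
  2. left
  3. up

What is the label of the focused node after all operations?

Answer: V

Derivation:
Step 1 (down 1): focus=N path=1 depth=1 children=['X'] left=['S'] right=[] parent=V
Step 2 (left): focus=S path=0 depth=1 children=['I'] left=[] right=['N'] parent=V
Step 3 (up): focus=V path=root depth=0 children=['S', 'N'] (at root)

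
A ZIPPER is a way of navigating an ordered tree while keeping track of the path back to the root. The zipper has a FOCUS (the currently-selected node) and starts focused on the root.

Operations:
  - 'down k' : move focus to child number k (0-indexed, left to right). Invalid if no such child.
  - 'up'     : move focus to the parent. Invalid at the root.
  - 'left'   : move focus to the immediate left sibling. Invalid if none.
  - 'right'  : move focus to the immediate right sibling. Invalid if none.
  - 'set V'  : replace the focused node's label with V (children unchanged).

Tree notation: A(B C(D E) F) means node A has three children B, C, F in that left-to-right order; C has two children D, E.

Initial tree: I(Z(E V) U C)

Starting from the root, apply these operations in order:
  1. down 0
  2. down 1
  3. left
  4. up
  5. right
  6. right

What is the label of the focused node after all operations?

Answer: C

Derivation:
Step 1 (down 0): focus=Z path=0 depth=1 children=['E', 'V'] left=[] right=['U', 'C'] parent=I
Step 2 (down 1): focus=V path=0/1 depth=2 children=[] left=['E'] right=[] parent=Z
Step 3 (left): focus=E path=0/0 depth=2 children=[] left=[] right=['V'] parent=Z
Step 4 (up): focus=Z path=0 depth=1 children=['E', 'V'] left=[] right=['U', 'C'] parent=I
Step 5 (right): focus=U path=1 depth=1 children=[] left=['Z'] right=['C'] parent=I
Step 6 (right): focus=C path=2 depth=1 children=[] left=['Z', 'U'] right=[] parent=I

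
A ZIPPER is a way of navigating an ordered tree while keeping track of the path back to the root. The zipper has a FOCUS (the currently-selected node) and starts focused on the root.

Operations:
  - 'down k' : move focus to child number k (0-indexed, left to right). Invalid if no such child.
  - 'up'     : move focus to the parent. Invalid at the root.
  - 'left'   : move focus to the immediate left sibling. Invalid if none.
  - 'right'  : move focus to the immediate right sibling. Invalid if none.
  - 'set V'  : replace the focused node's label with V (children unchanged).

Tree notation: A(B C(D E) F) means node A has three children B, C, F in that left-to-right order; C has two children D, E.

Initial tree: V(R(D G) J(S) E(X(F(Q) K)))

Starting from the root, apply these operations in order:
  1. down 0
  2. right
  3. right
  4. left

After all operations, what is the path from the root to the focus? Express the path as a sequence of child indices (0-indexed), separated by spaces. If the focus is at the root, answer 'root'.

Step 1 (down 0): focus=R path=0 depth=1 children=['D', 'G'] left=[] right=['J', 'E'] parent=V
Step 2 (right): focus=J path=1 depth=1 children=['S'] left=['R'] right=['E'] parent=V
Step 3 (right): focus=E path=2 depth=1 children=['X'] left=['R', 'J'] right=[] parent=V
Step 4 (left): focus=J path=1 depth=1 children=['S'] left=['R'] right=['E'] parent=V

Answer: 1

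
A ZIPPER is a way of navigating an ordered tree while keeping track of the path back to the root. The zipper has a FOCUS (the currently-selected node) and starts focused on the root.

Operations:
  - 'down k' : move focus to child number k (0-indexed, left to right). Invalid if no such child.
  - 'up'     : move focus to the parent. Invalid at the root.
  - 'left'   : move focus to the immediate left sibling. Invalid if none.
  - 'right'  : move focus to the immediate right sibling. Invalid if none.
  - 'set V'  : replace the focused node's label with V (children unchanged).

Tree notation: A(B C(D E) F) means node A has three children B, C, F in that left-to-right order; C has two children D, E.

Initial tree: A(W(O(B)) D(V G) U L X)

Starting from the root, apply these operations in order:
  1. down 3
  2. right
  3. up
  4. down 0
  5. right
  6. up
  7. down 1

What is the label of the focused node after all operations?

Step 1 (down 3): focus=L path=3 depth=1 children=[] left=['W', 'D', 'U'] right=['X'] parent=A
Step 2 (right): focus=X path=4 depth=1 children=[] left=['W', 'D', 'U', 'L'] right=[] parent=A
Step 3 (up): focus=A path=root depth=0 children=['W', 'D', 'U', 'L', 'X'] (at root)
Step 4 (down 0): focus=W path=0 depth=1 children=['O'] left=[] right=['D', 'U', 'L', 'X'] parent=A
Step 5 (right): focus=D path=1 depth=1 children=['V', 'G'] left=['W'] right=['U', 'L', 'X'] parent=A
Step 6 (up): focus=A path=root depth=0 children=['W', 'D', 'U', 'L', 'X'] (at root)
Step 7 (down 1): focus=D path=1 depth=1 children=['V', 'G'] left=['W'] right=['U', 'L', 'X'] parent=A

Answer: D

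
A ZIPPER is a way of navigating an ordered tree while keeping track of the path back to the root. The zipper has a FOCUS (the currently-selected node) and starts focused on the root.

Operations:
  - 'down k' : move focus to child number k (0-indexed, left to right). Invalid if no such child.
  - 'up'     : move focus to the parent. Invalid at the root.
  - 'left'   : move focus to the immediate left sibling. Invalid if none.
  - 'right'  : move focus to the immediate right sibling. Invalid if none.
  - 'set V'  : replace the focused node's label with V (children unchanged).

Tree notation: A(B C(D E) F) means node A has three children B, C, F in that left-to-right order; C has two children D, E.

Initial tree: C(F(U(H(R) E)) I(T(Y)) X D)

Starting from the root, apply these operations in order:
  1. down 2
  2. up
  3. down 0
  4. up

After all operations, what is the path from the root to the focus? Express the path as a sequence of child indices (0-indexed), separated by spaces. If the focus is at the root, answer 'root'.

Step 1 (down 2): focus=X path=2 depth=1 children=[] left=['F', 'I'] right=['D'] parent=C
Step 2 (up): focus=C path=root depth=0 children=['F', 'I', 'X', 'D'] (at root)
Step 3 (down 0): focus=F path=0 depth=1 children=['U'] left=[] right=['I', 'X', 'D'] parent=C
Step 4 (up): focus=C path=root depth=0 children=['F', 'I', 'X', 'D'] (at root)

Answer: root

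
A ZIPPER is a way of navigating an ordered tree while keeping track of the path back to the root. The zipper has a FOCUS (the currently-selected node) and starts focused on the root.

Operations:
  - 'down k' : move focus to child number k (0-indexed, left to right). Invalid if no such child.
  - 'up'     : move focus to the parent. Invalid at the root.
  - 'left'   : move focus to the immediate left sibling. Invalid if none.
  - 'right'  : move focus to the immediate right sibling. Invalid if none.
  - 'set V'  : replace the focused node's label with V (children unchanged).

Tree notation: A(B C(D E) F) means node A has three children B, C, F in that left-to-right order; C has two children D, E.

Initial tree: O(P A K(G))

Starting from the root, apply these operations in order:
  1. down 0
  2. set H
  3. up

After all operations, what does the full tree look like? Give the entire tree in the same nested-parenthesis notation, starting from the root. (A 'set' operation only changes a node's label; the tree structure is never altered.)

Step 1 (down 0): focus=P path=0 depth=1 children=[] left=[] right=['A', 'K'] parent=O
Step 2 (set H): focus=H path=0 depth=1 children=[] left=[] right=['A', 'K'] parent=O
Step 3 (up): focus=O path=root depth=0 children=['H', 'A', 'K'] (at root)

Answer: O(H A K(G))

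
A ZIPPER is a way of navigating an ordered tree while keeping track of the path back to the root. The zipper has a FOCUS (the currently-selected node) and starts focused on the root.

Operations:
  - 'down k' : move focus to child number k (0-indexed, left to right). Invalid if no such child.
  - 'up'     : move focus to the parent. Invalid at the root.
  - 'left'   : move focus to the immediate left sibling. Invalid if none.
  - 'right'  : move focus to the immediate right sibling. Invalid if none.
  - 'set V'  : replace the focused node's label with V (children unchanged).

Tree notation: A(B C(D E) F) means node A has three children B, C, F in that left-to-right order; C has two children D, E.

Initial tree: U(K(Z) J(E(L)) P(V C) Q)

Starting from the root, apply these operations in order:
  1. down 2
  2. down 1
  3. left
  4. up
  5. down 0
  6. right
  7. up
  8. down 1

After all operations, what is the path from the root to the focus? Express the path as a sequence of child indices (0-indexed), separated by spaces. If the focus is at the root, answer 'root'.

Step 1 (down 2): focus=P path=2 depth=1 children=['V', 'C'] left=['K', 'J'] right=['Q'] parent=U
Step 2 (down 1): focus=C path=2/1 depth=2 children=[] left=['V'] right=[] parent=P
Step 3 (left): focus=V path=2/0 depth=2 children=[] left=[] right=['C'] parent=P
Step 4 (up): focus=P path=2 depth=1 children=['V', 'C'] left=['K', 'J'] right=['Q'] parent=U
Step 5 (down 0): focus=V path=2/0 depth=2 children=[] left=[] right=['C'] parent=P
Step 6 (right): focus=C path=2/1 depth=2 children=[] left=['V'] right=[] parent=P
Step 7 (up): focus=P path=2 depth=1 children=['V', 'C'] left=['K', 'J'] right=['Q'] parent=U
Step 8 (down 1): focus=C path=2/1 depth=2 children=[] left=['V'] right=[] parent=P

Answer: 2 1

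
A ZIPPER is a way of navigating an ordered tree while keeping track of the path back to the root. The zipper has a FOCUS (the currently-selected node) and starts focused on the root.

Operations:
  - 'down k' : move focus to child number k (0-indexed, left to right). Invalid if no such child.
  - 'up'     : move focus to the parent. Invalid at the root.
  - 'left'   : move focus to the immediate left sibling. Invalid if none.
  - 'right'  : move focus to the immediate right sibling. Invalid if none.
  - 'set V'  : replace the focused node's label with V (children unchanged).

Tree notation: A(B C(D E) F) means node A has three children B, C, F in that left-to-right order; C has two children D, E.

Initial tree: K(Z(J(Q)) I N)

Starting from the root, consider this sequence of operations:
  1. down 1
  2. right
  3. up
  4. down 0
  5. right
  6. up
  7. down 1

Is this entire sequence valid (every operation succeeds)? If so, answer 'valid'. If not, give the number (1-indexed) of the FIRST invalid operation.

Answer: valid

Derivation:
Step 1 (down 1): focus=I path=1 depth=1 children=[] left=['Z'] right=['N'] parent=K
Step 2 (right): focus=N path=2 depth=1 children=[] left=['Z', 'I'] right=[] parent=K
Step 3 (up): focus=K path=root depth=0 children=['Z', 'I', 'N'] (at root)
Step 4 (down 0): focus=Z path=0 depth=1 children=['J'] left=[] right=['I', 'N'] parent=K
Step 5 (right): focus=I path=1 depth=1 children=[] left=['Z'] right=['N'] parent=K
Step 6 (up): focus=K path=root depth=0 children=['Z', 'I', 'N'] (at root)
Step 7 (down 1): focus=I path=1 depth=1 children=[] left=['Z'] right=['N'] parent=K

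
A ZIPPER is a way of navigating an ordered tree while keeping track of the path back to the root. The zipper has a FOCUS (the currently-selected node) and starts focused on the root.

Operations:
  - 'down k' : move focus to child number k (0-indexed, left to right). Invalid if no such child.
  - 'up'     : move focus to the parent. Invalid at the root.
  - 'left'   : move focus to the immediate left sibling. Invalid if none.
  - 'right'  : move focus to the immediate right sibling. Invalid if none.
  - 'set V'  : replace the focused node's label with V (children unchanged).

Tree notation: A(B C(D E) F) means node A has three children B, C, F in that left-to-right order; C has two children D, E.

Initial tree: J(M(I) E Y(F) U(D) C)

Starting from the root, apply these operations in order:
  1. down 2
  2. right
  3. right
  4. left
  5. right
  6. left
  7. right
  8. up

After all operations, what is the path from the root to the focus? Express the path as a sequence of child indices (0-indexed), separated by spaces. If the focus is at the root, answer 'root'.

Answer: root

Derivation:
Step 1 (down 2): focus=Y path=2 depth=1 children=['F'] left=['M', 'E'] right=['U', 'C'] parent=J
Step 2 (right): focus=U path=3 depth=1 children=['D'] left=['M', 'E', 'Y'] right=['C'] parent=J
Step 3 (right): focus=C path=4 depth=1 children=[] left=['M', 'E', 'Y', 'U'] right=[] parent=J
Step 4 (left): focus=U path=3 depth=1 children=['D'] left=['M', 'E', 'Y'] right=['C'] parent=J
Step 5 (right): focus=C path=4 depth=1 children=[] left=['M', 'E', 'Y', 'U'] right=[] parent=J
Step 6 (left): focus=U path=3 depth=1 children=['D'] left=['M', 'E', 'Y'] right=['C'] parent=J
Step 7 (right): focus=C path=4 depth=1 children=[] left=['M', 'E', 'Y', 'U'] right=[] parent=J
Step 8 (up): focus=J path=root depth=0 children=['M', 'E', 'Y', 'U', 'C'] (at root)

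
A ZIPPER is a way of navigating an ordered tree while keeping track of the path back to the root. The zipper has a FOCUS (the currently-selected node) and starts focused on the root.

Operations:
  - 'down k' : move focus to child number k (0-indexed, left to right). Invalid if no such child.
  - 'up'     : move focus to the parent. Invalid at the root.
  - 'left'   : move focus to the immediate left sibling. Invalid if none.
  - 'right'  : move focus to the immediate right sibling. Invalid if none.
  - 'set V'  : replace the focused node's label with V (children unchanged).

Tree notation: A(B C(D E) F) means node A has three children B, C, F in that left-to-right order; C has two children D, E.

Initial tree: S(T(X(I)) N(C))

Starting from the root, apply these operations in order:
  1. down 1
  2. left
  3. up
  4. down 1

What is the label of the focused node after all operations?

Answer: N

Derivation:
Step 1 (down 1): focus=N path=1 depth=1 children=['C'] left=['T'] right=[] parent=S
Step 2 (left): focus=T path=0 depth=1 children=['X'] left=[] right=['N'] parent=S
Step 3 (up): focus=S path=root depth=0 children=['T', 'N'] (at root)
Step 4 (down 1): focus=N path=1 depth=1 children=['C'] left=['T'] right=[] parent=S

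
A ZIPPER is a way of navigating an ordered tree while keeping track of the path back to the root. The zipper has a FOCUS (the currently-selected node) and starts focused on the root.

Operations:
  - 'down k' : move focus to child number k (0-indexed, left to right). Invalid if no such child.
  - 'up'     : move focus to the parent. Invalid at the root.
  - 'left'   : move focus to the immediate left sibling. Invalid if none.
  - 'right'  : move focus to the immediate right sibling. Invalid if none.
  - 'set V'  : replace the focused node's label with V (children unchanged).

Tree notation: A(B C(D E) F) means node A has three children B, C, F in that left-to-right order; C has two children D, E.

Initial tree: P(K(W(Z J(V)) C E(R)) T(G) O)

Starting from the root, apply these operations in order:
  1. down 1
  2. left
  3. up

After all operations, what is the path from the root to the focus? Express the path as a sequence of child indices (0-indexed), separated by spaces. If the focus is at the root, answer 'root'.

Step 1 (down 1): focus=T path=1 depth=1 children=['G'] left=['K'] right=['O'] parent=P
Step 2 (left): focus=K path=0 depth=1 children=['W', 'C', 'E'] left=[] right=['T', 'O'] parent=P
Step 3 (up): focus=P path=root depth=0 children=['K', 'T', 'O'] (at root)

Answer: root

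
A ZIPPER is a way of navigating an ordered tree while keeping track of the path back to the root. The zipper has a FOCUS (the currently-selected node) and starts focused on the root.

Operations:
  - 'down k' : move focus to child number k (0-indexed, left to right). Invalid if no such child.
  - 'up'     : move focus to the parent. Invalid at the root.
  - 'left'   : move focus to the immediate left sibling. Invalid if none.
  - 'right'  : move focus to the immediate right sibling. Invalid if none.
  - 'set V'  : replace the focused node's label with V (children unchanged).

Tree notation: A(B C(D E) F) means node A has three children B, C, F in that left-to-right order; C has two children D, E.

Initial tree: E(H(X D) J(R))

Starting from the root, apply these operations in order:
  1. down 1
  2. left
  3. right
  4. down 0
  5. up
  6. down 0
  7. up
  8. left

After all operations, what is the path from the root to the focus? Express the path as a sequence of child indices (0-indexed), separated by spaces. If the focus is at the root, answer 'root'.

Step 1 (down 1): focus=J path=1 depth=1 children=['R'] left=['H'] right=[] parent=E
Step 2 (left): focus=H path=0 depth=1 children=['X', 'D'] left=[] right=['J'] parent=E
Step 3 (right): focus=J path=1 depth=1 children=['R'] left=['H'] right=[] parent=E
Step 4 (down 0): focus=R path=1/0 depth=2 children=[] left=[] right=[] parent=J
Step 5 (up): focus=J path=1 depth=1 children=['R'] left=['H'] right=[] parent=E
Step 6 (down 0): focus=R path=1/0 depth=2 children=[] left=[] right=[] parent=J
Step 7 (up): focus=J path=1 depth=1 children=['R'] left=['H'] right=[] parent=E
Step 8 (left): focus=H path=0 depth=1 children=['X', 'D'] left=[] right=['J'] parent=E

Answer: 0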